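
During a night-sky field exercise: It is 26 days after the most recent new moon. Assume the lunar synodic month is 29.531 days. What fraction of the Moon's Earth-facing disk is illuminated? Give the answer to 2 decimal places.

0.13

Elongation θ = 360° × 26/29.531 ≈ 317.0°.
Illuminated fraction = (1 − cos 317.0°)/2 = (1 − 0.731)/2 ≈ 0.135.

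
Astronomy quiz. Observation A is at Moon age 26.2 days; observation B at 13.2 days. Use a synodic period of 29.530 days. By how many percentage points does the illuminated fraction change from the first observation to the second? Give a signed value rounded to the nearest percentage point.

θ₁ = 360° × 26.2/29.530 = 319.4°, f₁ = (1 − cos θ₁)/2 = 0.120.
θ₂ = 360° × 13.2/29.530 = 160.9°, f₂ = (1 − cos θ₂)/2 = 0.973.
Change = f₂ − f₁ = +0.852 → +85 percentage points.

+85 pp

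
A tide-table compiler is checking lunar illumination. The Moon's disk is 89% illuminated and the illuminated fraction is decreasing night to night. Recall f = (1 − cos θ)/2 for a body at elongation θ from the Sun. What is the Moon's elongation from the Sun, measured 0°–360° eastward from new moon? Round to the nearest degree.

cos θ = 1 − 2f = -0.780, giving a principal value of 141.3°.
Waning ⇒ past full, so θ = 360° − 141.3° = 218.7°.

219°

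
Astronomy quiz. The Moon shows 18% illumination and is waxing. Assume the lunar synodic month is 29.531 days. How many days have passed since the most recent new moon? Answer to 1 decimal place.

4.1 days

From f = (1 − cos θ)/2: cos θ = 1 − 2×0.18 = 0.640; arccos → 50.2°.
Before full moon the principal value applies: θ = 50.2°.
At 360°/29.531 d per day, 50.2° corresponds to 4.12 days.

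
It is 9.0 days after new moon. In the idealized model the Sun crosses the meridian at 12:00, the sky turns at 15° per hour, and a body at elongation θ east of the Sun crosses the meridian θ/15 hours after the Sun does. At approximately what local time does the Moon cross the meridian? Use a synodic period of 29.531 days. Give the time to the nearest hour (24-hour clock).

Elongation θ = 360° × 9.0/29.531 ≈ 109.7°.
The Moon trails the Sun by θ/15 = 109.7/15 ≈ 7.31 hours.
12:00 + 7.31 h ≈ 19:19 → 19:00 to the nearest hour.

19:00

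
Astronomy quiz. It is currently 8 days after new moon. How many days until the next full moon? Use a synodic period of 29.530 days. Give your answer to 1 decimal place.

6.8 days

Full moon occurs at elongation 180°, i.e. at age 29.530 × 180/360 = 14.765 d.
That is 14.765 − 8 = 6.765 days ahead.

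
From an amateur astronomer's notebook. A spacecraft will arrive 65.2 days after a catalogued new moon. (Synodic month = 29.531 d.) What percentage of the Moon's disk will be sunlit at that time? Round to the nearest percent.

37%

Reduce mod P: 65.2 − 2×29.531 = 6.14 d into the current lunation.
Elongation θ = 360° × 6.14/29.531 ≈ 74.8°.
With cos θ = 0.262, the lit fraction is (1 − 0.262)/2 ≈ 0.369, so 37%.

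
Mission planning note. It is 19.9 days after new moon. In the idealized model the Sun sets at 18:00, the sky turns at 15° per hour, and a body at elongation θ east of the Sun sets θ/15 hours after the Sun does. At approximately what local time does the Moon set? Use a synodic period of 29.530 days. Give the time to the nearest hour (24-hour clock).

The Moon has covered 19.9/29.530 of its cycle, so θ ≈ 360° × 19.9/29.530 = 242.6°.
The Moon trails the Sun by θ/15 = 242.6/15 ≈ 16.17 hours.
18:00 + 16.17 h ≈ 10:10 → 10:00 to the nearest hour.

10:00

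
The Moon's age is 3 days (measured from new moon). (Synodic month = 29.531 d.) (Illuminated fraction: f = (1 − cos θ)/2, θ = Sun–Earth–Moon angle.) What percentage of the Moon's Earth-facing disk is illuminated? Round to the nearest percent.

Phase angle: θ = 360°·(3 d)/(29.531 d) = 36.6°.
Illuminated fraction = (1 − cos 36.6°)/2 = (1 − 0.803)/2 ≈ 0.098, so 10%.

10%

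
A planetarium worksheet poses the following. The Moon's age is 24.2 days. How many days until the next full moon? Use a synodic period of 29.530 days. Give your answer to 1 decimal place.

20.1 days

Full moon occurs at elongation 180°, i.e. at age 29.530 × 180/360 = 14.765 d.
This lunation's full moon (14.765 d) has passed, so add one period: 44.295 − 24.2 = 20.095 days.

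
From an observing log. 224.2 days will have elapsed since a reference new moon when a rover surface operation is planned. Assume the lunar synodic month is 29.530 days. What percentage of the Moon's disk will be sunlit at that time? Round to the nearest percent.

92%

224.2 d spans 7 complete synodic months (7 × 29.530 = 206.71 d) plus 17.49 d.
Elongation θ = 360° × 17.49/29.530 ≈ 213.2°.
With cos θ = (-0.837), the lit fraction is (1 − (-0.837))/2 ≈ 0.918, so 92%.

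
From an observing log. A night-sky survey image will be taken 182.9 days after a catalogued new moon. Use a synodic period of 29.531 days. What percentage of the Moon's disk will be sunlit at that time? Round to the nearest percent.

33%

182.9 d spans 6 complete synodic months (6 × 29.531 = 177.19 d) plus 5.71 d.
The Moon has covered 5.71/29.531 of its cycle, so θ ≈ 360° × 5.71/29.531 = 69.7°.
Illuminated fraction = (1 − cos 69.7°)/2 = (1 − 0.348)/2 ≈ 0.326, so 33%.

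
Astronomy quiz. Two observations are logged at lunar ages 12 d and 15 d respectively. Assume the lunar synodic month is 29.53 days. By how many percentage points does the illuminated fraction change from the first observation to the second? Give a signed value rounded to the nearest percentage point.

First observation: θ = 360°·12/29.53 = 146.3°, so f = 0.916.
Second observation: θ = 182.9°, f = 0.999.
Δf = 0.999 − 0.916 = +0.083, i.e. +8 pp.

+8 percentage points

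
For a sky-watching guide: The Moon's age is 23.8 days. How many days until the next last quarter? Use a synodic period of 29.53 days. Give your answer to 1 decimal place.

Last quarter is 0.75 of the way through the cycle: age 0.75 × 29.53 = 22.148 d.
Already past this cycle's last quarter; the next is at 22.148 + 29.53 = 51.678 d, so 51.678 − 23.8 = 27.878 days.

27.9 days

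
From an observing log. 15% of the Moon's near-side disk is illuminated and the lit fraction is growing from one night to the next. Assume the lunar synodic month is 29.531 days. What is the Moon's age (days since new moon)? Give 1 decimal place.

3.7 days

cos θ = 1 − 2f = 0.700, giving a principal value of 45.6°.
Waxing ⇒ before full, so θ = 45.6°.
Age = 29.531 × 45.6°/360° ≈ 3.74 days.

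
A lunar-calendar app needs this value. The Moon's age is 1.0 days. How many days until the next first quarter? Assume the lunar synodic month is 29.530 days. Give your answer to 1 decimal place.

First quarter occurs at elongation 90°, i.e. at age 29.530 × 90/360 = 7.383 d.
That is 7.383 − 1.0 = 6.383 days ahead.

6.4 days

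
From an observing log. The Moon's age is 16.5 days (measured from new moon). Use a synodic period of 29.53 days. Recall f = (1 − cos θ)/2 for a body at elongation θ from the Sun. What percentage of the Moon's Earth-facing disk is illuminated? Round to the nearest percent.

97%

Phase angle: θ = 360°·(16.5 d)/(29.53 d) = 201.2°.
Illuminated fraction = (1 − cos 201.2°)/2 = (1 − (-0.933))/2 ≈ 0.966, so 97%.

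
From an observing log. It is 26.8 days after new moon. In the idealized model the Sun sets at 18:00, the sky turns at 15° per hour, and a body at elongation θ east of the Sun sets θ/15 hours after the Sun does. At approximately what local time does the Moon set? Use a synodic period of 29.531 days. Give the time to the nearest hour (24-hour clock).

The Moon has covered 26.8/29.531 of its cycle, so θ ≈ 360° × 26.8/29.531 = 326.7°.
The Moon trails the Sun by θ/15 = 326.7/15 ≈ 21.78 hours.
18:00 + 21.78 h ≈ 15:47 → 16:00 to the nearest hour.

16:00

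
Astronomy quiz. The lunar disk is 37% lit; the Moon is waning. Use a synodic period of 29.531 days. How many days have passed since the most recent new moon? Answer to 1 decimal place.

cos θ = 1 − 2f = 0.260, giving a principal value of 74.9°.
Waning ⇒ past full, so θ = 360° − 74.9° = 285.1°.
Age = 29.531 × 285.1°/360° ≈ 23.38 days.

23.4 days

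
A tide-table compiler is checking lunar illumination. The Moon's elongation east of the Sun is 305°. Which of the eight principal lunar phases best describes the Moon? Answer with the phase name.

305° lies in the waning crescent sector of the 8-phase cycle.

waning crescent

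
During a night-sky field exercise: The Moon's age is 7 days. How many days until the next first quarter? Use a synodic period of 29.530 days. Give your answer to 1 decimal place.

0.4 days

First quarter occurs at elongation 90°, i.e. at age 29.530 × 90/360 = 7.383 d.
That is 7.383 − 7 = 0.383 days ahead.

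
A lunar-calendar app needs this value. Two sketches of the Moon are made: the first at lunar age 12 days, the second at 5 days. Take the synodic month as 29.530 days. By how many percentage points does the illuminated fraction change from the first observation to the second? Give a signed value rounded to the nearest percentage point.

-66 pp

First observation: θ = 360°·12/29.530 = 146.3°, so f = 0.916.
Second observation: θ = 61.0°, f = 0.257.
Δf = 0.257 − 0.916 = -0.659, i.e. -66 pp.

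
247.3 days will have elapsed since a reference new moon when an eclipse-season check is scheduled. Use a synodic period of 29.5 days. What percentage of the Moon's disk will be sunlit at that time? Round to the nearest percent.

87%

247.3 d spans 8 complete synodic months (8 × 29.5 = 236.00 d) plus 11.30 d.
Phase angle: θ = 360°·(11.30 d)/(29.5 d) = 137.9°.
With cos θ = (-0.742), the lit fraction is (1 − (-0.742))/2 ≈ 0.871, so 87%.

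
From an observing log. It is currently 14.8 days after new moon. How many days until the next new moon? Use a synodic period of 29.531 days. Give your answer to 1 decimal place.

One full lunation from the last new moon is 29.531 d; remaining = 29.531 − 14.8 = 14.731 d.

14.7 days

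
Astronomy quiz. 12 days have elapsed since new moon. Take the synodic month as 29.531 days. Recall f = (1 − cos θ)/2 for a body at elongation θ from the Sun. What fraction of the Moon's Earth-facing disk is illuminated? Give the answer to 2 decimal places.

0.92

Elongation θ = 360° × 12/29.531 ≈ 146.3°.
With cos θ = (-0.832), the lit fraction is (1 − (-0.832))/2 ≈ 0.916.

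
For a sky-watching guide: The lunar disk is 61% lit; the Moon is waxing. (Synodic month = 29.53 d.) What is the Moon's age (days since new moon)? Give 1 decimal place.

8.4 days

From f = (1 − cos θ)/2: cos θ = 1 − 2×0.61 = -0.220; arccos → 102.7°.
The Moon is waxing (0°–180°), so θ = 102.7° directly.
That fraction of the synodic month is 102.7/360 × 29.53 d ≈ 8.42 d.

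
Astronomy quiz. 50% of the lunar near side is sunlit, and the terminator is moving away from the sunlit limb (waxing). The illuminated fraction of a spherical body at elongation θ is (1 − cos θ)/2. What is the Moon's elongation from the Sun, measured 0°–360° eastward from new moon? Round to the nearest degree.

90°

Invert f = (1 − cos θ)/2 to get cos θ = 1 − 2(0.50) = 0.000, hence θ₀ = arccos 0.000 = 90.0°.
The Moon is waxing (0°–180°), so θ = 90.0° directly.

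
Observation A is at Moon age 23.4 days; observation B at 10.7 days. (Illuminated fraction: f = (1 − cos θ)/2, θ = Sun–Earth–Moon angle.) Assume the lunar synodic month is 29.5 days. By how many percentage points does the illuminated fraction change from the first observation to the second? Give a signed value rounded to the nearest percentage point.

First observation: θ = 360°·23.4/29.5 = 285.6°, so f = 0.366.
Second observation: θ = 130.6°, f = 0.825.
Δf = 0.825 − 0.366 = +0.459, i.e. +46 pp.

+46 pp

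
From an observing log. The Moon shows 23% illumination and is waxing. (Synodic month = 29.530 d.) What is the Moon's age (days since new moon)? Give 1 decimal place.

4.7 days

From f = (1 − cos θ)/2: cos θ = 1 − 2×0.23 = 0.540; arccos → 57.3°.
Waxing ⇒ before full, so θ = 57.3°.
That fraction of the synodic month is 57.3/360 × 29.530 d ≈ 4.70 d.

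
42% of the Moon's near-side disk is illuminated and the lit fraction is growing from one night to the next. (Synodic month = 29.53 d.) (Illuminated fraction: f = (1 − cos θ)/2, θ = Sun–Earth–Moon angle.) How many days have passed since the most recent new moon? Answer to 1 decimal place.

6.6 days

From f = (1 − cos θ)/2: cos θ = 1 − 2×0.42 = 0.160; arccos → 80.8°.
Before full moon the principal value applies: θ = 80.8°.
At 360°/29.53 d per day, 80.8° corresponds to 6.63 days.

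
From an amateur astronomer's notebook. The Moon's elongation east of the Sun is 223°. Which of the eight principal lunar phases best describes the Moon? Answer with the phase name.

waning gibbous

The waning gibbous sector spans roughly 202°–248°; 223° falls inside it.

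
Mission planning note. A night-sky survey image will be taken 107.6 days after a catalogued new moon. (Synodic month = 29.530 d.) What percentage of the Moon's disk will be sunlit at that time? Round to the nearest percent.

Reduce mod P: 107.6 − 3×29.530 = 19.01 d into the current lunation.
The Moon has covered 19.01/29.530 of its cycle, so θ ≈ 360° × 19.01/29.530 = 231.8°.
Illuminated fraction = (1 − cos 231.8°)/2 = (1 − (-0.619))/2 ≈ 0.810, so 81%.

81%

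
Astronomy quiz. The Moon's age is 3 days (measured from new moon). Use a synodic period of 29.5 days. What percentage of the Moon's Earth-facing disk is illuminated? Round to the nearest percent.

10%

Phase angle: θ = 360°·(3 d)/(29.5 d) = 36.6°.
cos 36.6° = 0.803, so f = (1 − 0.803)/2 = 0.099, so 10%.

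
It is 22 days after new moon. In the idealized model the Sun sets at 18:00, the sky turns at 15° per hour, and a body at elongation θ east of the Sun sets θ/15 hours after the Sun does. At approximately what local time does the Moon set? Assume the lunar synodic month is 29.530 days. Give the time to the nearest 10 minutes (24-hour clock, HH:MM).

11:50

The Moon has covered 22/29.530 of its cycle, so θ ≈ 360° × 22/29.530 = 268.2°.
Delay after the Sun = 268.2° / (15°/h) ≈ 17.88 h.
18:00 + 17.880 h ≈ 11:53 → 11:50 to the nearest ten minutes.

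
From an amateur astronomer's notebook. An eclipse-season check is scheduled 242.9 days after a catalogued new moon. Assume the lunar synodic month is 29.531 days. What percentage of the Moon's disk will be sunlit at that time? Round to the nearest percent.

Reduce mod P: 242.9 − 8×29.531 = 6.65 d into the current lunation.
The Moon has covered 6.65/29.531 of its cycle, so θ ≈ 360° × 6.65/29.531 = 81.1°.
cos 81.1° = 0.155, so f = (1 − 0.155)/2 = 0.423, so 42%.

42%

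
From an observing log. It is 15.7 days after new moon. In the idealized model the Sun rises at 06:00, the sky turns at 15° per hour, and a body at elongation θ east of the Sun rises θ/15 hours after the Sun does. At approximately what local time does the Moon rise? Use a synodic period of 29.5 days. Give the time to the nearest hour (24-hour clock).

19:00

Phase angle: θ = 360°·(15.7 d)/(29.5 d) = 191.6°.
Delay after the Sun = 191.6° / (15°/h) ≈ 12.77 h.
06:00 + 12.77 h ≈ 18:46 → 19:00 to the nearest hour.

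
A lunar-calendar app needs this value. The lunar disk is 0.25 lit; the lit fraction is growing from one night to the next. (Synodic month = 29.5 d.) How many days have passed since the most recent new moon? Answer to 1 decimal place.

4.9 days

From f = (1 − cos θ)/2: cos θ = 1 − 2×0.25 = 0.500; arccos → 60.0°.
The Moon is waxing (0°–180°), so θ = 60.0° directly.
Age = 29.5 × 60.0°/360° ≈ 4.92 days.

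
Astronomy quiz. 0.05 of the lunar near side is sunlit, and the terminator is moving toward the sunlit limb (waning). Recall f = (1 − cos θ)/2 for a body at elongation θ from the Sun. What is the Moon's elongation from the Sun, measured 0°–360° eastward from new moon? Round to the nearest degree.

334°

Invert f = (1 − cos θ)/2 to get cos θ = 1 − 2(0.05) = 0.900, hence θ₀ = arccos 0.900 = 25.8°.
A waning Moon lies in 180°–360°, so θ = 360° − 25.8° = 334.2°.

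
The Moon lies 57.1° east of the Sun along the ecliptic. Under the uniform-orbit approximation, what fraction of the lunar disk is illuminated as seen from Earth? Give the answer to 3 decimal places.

cos 57.1° = 0.543, so f = (1 − 0.543)/2 = 0.228.

0.228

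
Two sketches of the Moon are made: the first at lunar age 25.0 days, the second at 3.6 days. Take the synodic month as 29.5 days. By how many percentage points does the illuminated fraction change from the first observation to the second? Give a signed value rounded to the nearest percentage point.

First observation: θ = 360°·25.0/29.5 = 305.1°, so f = 0.213.
Second observation: θ = 43.9°, f = 0.140.
Δf = 0.140 − 0.213 = -0.073, i.e. -7 pp.

-7 percentage points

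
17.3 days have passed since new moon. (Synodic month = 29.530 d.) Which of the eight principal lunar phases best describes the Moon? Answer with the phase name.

θ ≈ 360° × 17.3/29.530 = 211°, which falls in the waning gibbous sector.

waning gibbous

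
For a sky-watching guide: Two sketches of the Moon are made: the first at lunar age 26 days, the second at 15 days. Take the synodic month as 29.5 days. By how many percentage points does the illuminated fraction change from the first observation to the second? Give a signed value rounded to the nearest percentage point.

+87 percentage points

First observation: θ = 360°·26/29.5 = 317.3°, so f = 0.133.
Second observation: θ = 183.1°, f = 0.999.
Δf = 0.999 − 0.133 = +0.867, i.e. +87 pp.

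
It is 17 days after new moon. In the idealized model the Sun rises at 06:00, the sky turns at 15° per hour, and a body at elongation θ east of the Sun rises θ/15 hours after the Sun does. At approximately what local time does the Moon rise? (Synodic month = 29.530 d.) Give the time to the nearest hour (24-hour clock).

20:00

The Moon has covered 17/29.530 of its cycle, so θ ≈ 360° × 17/29.530 = 207.2°.
The Moon trails the Sun by θ/15 = 207.2/15 ≈ 13.82 hours.
06:00 + 13.82 h ≈ 19:49 → 20:00 to the nearest hour.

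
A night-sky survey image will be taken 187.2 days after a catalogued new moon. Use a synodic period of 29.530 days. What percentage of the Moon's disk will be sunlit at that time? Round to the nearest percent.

77%

Reduce mod P: 187.2 − 6×29.530 = 10.02 d into the current lunation.
Phase angle: θ = 360°·(10.02 d)/(29.530 d) = 122.2°.
With cos θ = (-0.532), the lit fraction is (1 − (-0.532))/2 ≈ 0.766, so 77%.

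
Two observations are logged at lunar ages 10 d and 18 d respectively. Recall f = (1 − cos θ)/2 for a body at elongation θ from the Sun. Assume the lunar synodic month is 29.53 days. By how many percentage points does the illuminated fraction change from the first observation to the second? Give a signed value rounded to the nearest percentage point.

+12 pp

θ₁ = 360° × 10/29.53 = 121.9°, f₁ = (1 − cos θ₁)/2 = 0.764.
θ₂ = 360° × 18/29.53 = 219.4°, f₂ = (1 − cos θ₂)/2 = 0.886.
Change = f₂ − f₁ = +0.122 → +12 percentage points.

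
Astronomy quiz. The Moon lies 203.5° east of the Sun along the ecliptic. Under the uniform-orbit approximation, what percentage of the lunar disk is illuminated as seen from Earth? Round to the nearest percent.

Half-versine of 203.5°: (1 − (-0.917))/2 = 0.959, i.e. 96%.

96%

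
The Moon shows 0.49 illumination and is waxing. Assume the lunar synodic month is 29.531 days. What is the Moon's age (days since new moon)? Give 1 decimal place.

7.3 days

From f = (1 − cos θ)/2: cos θ = 1 − 2×0.49 = 0.020; arccos → 88.9°.
Before full moon the principal value applies: θ = 88.9°.
Age = 29.531 × 88.9°/360° ≈ 7.29 days.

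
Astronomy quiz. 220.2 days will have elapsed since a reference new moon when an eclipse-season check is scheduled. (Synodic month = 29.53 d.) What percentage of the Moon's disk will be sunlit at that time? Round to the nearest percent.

220.2 d spans 7 complete synodic months (7 × 29.53 = 206.71 d) plus 13.49 d.
Phase angle: θ = 360°·(13.49 d)/(29.53 d) = 164.5°.
With cos θ = (-0.963), the lit fraction is (1 − (-0.963))/2 ≈ 0.982, so 98%.

98%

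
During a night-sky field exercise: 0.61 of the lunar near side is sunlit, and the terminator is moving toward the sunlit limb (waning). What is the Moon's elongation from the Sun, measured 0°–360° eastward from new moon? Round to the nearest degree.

From f = (1 − cos θ)/2: cos θ = 1 − 2×0.61 = -0.220; arccos → 102.7°.
A waning Moon lies in 180°–360°, so θ = 360° − 102.7° = 257.3°.

257°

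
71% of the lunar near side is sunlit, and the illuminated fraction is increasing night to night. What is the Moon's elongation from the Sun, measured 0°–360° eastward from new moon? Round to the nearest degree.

115°

cos θ = 1 − 2f = -0.420, giving a principal value of 114.8°.
Waxing ⇒ before full, so θ = 114.8°.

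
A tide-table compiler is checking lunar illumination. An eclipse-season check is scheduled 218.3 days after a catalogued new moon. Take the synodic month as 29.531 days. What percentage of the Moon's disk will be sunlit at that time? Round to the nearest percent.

218.3/29.531 = 7.392 lunations, so 7 complete cycles and 11.58 d into the next.
Phase angle: θ = 360°·(11.58 d)/(29.531 d) = 141.2°.
With cos θ = (-0.779), the lit fraction is (1 − (-0.779))/2 ≈ 0.890, so 89%.

89%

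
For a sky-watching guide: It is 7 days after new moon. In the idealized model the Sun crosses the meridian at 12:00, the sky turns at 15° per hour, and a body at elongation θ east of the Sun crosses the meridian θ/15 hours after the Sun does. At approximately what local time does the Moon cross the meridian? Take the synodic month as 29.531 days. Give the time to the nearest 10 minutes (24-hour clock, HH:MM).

Phase angle: θ = 360°·(7 d)/(29.531 d) = 85.3°.
At 15° of sky rotation per hour, 85.3° corresponds to a 5.69 h lag.
12:00 + 5.689 h ≈ 17:41 → 17:40 to the nearest ten minutes.

17:40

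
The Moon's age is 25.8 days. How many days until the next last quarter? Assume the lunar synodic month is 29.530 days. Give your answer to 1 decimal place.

Last quarter occurs at elongation 270°, i.e. at age 29.530 × 270/360 = 22.148 d.
This lunation's last quarter (22.148 d) has passed, so add one period: 51.678 − 25.8 = 25.878 days.

25.9 days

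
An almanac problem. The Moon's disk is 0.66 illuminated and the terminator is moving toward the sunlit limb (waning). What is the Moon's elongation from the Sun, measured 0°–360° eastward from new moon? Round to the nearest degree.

251°

Invert f = (1 − cos θ)/2 to get cos θ = 1 − 2(0.66) = -0.320, hence θ₀ = arccos -0.320 = 108.7°.
Waning ⇒ past full, so θ = 360° − 108.7° = 251.3°.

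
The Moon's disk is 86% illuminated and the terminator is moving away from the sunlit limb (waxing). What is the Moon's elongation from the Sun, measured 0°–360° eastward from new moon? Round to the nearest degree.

136°

cos θ = 1 − 2f = -0.720, giving a principal value of 136.1°.
The Moon is waxing (0°–180°), so θ = 136.1° directly.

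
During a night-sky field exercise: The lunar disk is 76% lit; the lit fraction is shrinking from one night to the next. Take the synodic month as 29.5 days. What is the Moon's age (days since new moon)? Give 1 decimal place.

From f = (1 − cos θ)/2: cos θ = 1 − 2×0.76 = -0.520; arccos → 121.3°.
Waning ⇒ past full, so θ = 360° − 121.3° = 238.7°.
At 360°/29.5 d per day, 238.7° corresponds to 19.56 days.

19.6 days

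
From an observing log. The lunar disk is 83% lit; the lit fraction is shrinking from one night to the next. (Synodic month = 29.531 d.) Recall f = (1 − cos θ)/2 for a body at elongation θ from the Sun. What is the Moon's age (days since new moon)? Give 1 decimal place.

18.8 days

cos θ = 1 − 2f = -0.660, giving a principal value of 131.3°.
A waning Moon lies in 180°–360°, so θ = 360° − 131.3° = 228.7°.
Age = 29.531 × 228.7°/360° ≈ 18.76 days.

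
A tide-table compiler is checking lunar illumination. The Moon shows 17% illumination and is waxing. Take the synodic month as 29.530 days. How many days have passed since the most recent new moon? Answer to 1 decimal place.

From f = (1 − cos θ)/2: cos θ = 1 − 2×0.17 = 0.660; arccos → 48.7°.
Waxing ⇒ before full, so θ = 48.7°.
At 360°/29.530 d per day, 48.7° corresponds to 3.99 days.

4.0 days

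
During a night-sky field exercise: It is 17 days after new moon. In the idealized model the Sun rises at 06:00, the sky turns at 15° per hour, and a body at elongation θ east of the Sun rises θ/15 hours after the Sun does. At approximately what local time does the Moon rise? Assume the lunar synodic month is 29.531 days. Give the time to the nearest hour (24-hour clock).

The Moon has covered 17/29.531 of its cycle, so θ ≈ 360° × 17/29.531 = 207.2°.
At 15° of sky rotation per hour, 207.2° corresponds to a 13.82 h lag.
06:00 + 13.82 h ≈ 19:49 → 20:00 to the nearest hour.

20:00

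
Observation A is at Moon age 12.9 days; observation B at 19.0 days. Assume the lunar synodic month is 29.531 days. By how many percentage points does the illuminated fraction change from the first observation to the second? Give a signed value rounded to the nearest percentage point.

-15 pp

First observation: θ = 360°·12.9/29.531 = 157.3°, so f = 0.961.
Second observation: θ = 231.6°, f = 0.810.
Δf = 0.810 − 0.961 = -0.151, i.e. -15 pp.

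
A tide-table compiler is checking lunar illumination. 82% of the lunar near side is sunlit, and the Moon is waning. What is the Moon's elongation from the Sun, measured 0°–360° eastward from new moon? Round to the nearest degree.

Invert f = (1 − cos θ)/2 to get cos θ = 1 − 2(0.82) = -0.640, hence θ₀ = arccos -0.640 = 129.8°.
A waning Moon lies in 180°–360°, so θ = 360° − 129.8° = 230.2°.

230°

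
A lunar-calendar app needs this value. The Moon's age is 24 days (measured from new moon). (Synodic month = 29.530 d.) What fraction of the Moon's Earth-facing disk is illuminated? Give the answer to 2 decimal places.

0.31

The Moon has covered 24/29.530 of its cycle, so θ ≈ 360° × 24/29.530 = 292.6°.
With cos θ = 0.384, the lit fraction is (1 − 0.384)/2 ≈ 0.308.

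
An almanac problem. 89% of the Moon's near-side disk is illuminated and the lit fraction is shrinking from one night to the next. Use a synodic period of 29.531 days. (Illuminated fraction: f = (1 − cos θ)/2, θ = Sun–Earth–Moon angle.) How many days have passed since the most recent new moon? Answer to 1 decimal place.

From f = (1 − cos θ)/2: cos θ = 1 − 2×0.89 = -0.780; arccos → 141.3°.
Since the Moon is past full (waning), take the reflex angle: θ = 360° − 141.3° = 218.7°.
At 360°/29.531 d per day, 218.7° corresponds to 17.94 days.

17.9 days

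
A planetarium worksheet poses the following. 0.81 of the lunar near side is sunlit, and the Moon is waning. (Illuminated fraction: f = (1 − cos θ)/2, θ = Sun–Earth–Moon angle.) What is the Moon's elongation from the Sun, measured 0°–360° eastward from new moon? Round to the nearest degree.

From f = (1 − cos θ)/2: cos θ = 1 − 2×0.81 = -0.620; arccos → 128.3°.
Waning ⇒ past full, so θ = 360° − 128.3° = 231.7°.

232°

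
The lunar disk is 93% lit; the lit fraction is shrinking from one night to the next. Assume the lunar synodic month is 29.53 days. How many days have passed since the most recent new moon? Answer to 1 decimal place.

17.3 days

Invert f = (1 − cos θ)/2 to get cos θ = 1 − 2(0.93) = -0.860, hence θ₀ = arccos -0.860 = 149.3°.
Since the Moon is past full (waning), take the reflex angle: θ = 360° − 149.3° = 210.7°.
At 360°/29.53 d per day, 210.7° corresponds to 17.28 days.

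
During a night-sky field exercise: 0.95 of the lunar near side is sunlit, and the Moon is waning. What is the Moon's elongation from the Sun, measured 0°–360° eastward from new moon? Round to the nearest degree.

From f = (1 − cos θ)/2: cos θ = 1 − 2×0.95 = -0.900; arccos → 154.2°.
A waning Moon lies in 180°–360°, so θ = 360° − 154.2° = 205.8°.

206°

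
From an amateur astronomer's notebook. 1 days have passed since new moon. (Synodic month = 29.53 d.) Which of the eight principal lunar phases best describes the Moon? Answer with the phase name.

At 1/29.53 of the cycle, θ ≈ 12° — the new moon range.

new moon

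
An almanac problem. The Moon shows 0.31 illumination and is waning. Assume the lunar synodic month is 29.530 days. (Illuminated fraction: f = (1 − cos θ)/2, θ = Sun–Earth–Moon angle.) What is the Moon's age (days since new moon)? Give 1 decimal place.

cos θ = 1 − 2f = 0.380, giving a principal value of 67.7°.
A waning Moon lies in 180°–360°, so θ = 360° − 67.7° = 292.3°.
Age = 29.530 × 292.3°/360° ≈ 23.98 days.

24.0 days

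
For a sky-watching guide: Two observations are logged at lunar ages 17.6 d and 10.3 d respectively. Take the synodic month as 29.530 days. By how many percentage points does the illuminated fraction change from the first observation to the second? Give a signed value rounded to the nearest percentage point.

-12 pp

First observation: θ = 360°·17.6/29.530 = 214.6°, so f = 0.912.
Second observation: θ = 125.6°, f = 0.791.
Δf = 0.791 − 0.912 = -0.121, i.e. -12 pp.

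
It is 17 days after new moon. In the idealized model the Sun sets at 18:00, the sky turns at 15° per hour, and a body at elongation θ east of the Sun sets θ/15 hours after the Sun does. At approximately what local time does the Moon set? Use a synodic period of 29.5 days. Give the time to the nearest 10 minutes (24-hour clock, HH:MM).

07:50

The Moon has covered 17/29.5 of its cycle, so θ ≈ 360° × 17/29.5 = 207.5°.
At 15° of sky rotation per hour, 207.5° corresponds to a 13.83 h lag.
18:00 + 13.831 h ≈ 07:50 → 07:50 to the nearest ten minutes.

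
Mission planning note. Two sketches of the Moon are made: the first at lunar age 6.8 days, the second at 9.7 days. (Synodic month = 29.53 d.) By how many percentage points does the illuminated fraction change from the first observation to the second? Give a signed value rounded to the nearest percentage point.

First observation: θ = 360°·6.8/29.53 = 82.9°, so f = 0.438.
Second observation: θ = 118.3°, f = 0.737.
Δf = 0.737 − 0.438 = +0.298, i.e. +30 pp.

+30 percentage points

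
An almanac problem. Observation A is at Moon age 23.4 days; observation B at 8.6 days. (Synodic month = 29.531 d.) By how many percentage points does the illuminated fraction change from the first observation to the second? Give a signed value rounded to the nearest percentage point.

First observation: θ = 360°·23.4/29.531 = 285.3°, so f = 0.368.
Second observation: θ = 104.8°, f = 0.628.
Δf = 0.628 − 0.368 = +0.260, i.e. +26 pp.

+26 percentage points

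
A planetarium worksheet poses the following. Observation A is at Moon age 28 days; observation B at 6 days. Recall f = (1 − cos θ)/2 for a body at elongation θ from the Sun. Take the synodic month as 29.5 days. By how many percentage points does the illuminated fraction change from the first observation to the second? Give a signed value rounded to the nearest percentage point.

+33 pp

θ₁ = 360° × 28/29.5 = 341.7°, f₁ = (1 − cos θ₁)/2 = 0.025.
θ₂ = 360° × 6/29.5 = 73.2°, f₂ = (1 − cos θ₂)/2 = 0.356.
Change = f₂ − f₁ = +0.330 → +33 percentage points.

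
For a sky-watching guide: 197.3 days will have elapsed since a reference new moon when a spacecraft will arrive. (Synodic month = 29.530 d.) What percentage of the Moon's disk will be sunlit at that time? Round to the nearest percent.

71%

197.3/29.530 = 6.681 lunations, so 6 complete cycles and 20.12 d into the next.
The Moon has covered 20.12/29.530 of its cycle, so θ ≈ 360° × 20.12/29.530 = 245.3°.
Illuminated fraction = (1 − cos 245.3°)/2 = (1 − (-0.418))/2 ≈ 0.709, so 71%.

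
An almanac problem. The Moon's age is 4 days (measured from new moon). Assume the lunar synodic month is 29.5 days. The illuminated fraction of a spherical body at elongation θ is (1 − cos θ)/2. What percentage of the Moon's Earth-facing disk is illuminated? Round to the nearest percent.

Phase angle: θ = 360°·(4 d)/(29.5 d) = 48.8°.
With cos θ = 0.659, the lit fraction is (1 − 0.659)/2 ≈ 0.171, so 17%.

17%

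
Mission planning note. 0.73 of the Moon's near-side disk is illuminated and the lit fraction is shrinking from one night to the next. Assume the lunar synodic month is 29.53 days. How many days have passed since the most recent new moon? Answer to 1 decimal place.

From f = (1 − cos θ)/2: cos θ = 1 − 2×0.73 = -0.460; arccos → 117.4°.
Waning ⇒ past full, so θ = 360° − 117.4° = 242.6°.
At 360°/29.53 d per day, 242.6° corresponds to 19.90 days.

19.9 days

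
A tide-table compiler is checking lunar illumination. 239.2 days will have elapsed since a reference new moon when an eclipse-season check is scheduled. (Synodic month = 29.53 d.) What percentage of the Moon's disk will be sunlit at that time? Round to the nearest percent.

239.2/29.53 = 8.100 lunations, so 8 complete cycles and 2.96 d into the next.
Phase angle: θ = 360°·(2.96 d)/(29.53 d) = 36.1°.
cos 36.1° = 0.808, so f = (1 − 0.808)/2 = 0.096, so 10%.

10%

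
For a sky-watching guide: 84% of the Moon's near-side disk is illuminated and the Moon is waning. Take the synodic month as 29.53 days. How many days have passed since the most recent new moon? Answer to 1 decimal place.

cos θ = 1 − 2f = -0.680, giving a principal value of 132.8°.
A waning Moon lies in 180°–360°, so θ = 360° − 132.8° = 227.2°.
Age = 29.53 × 227.2°/360° ≈ 18.63 days.

18.6 days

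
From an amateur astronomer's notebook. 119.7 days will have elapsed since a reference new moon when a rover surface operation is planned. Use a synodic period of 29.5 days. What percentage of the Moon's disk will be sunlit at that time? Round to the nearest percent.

119.7 d spans 4 complete synodic months (4 × 29.5 = 118.00 d) plus 1.70 d.
Elongation θ = 360° × 1.70/29.5 ≈ 20.7°.
cos 20.7° = 0.935, so f = (1 − 0.935)/2 = 0.032, so 3%.

3%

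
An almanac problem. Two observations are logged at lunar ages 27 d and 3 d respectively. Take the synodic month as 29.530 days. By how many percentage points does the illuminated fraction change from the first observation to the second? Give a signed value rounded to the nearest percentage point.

First observation: θ = 360°·27/29.530 = 329.2°, so f = 0.071.
Second observation: θ = 36.6°, f = 0.098.
Δf = 0.098 − 0.071 = +0.028, i.e. +3 pp.

+3 percentage points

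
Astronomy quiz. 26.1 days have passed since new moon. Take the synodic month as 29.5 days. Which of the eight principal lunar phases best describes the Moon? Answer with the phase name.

waning crescent

At 26.1/29.5 of the cycle, θ ≈ 319° — the waning crescent range.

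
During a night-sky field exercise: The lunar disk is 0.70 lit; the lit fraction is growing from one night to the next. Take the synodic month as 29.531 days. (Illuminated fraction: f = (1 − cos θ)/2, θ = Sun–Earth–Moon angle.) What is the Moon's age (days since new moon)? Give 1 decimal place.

cos θ = 1 − 2f = -0.400, giving a principal value of 113.6°.
Waxing ⇒ before full, so θ = 113.6°.
Age = 29.531 × 113.6°/360° ≈ 9.32 days.

9.3 days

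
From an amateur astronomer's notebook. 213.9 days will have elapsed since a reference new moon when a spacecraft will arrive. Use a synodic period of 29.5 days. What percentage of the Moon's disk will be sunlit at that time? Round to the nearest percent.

50%

Reduce mod P: 213.9 − 7×29.5 = 7.40 d into the current lunation.
Elongation θ = 360° × 7.40/29.5 ≈ 90.3°.
Illuminated fraction = (1 − cos 90.3°)/2 = (1 − (-0.005))/2 ≈ 0.503, so 50%.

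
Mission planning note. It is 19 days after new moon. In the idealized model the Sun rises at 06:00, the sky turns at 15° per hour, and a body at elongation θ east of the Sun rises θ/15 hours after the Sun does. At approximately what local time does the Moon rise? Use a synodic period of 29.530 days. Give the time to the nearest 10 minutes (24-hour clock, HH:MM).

Elongation θ = 360° × 19/29.530 ≈ 231.6°.
The Moon trails the Sun by θ/15 = 231.6/15 ≈ 15.44 hours.
06:00 + 15.442 h ≈ 21:27 → 21:30 to the nearest ten minutes.

21:30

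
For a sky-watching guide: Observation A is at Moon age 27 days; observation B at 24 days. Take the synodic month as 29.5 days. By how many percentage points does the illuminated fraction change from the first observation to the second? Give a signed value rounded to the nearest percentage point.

θ₁ = 360° × 27/29.5 = 329.5°, f₁ = (1 − cos θ₁)/2 = 0.069.
θ₂ = 360° × 24/29.5 = 292.9°, f₂ = (1 − cos θ₂)/2 = 0.306.
Change = f₂ − f₁ = +0.236 → +24 percentage points.

+24 pp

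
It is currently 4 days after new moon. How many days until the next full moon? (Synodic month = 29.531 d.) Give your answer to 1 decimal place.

Full moon is 0.5 of the way through the cycle: age 0.5 × 29.531 = 14.765 d.
So 10.765 days remain (14.765 − 4).

10.8 days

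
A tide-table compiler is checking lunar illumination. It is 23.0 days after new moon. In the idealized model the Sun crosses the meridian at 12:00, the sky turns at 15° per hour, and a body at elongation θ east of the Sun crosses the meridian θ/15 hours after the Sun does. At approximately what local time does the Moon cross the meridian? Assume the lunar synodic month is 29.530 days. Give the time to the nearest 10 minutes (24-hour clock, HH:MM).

06:40

Phase angle: θ = 360°·(23.0 d)/(29.530 d) = 280.4°.
Delay after the Sun = 280.4° / (15°/h) ≈ 18.69 h.
12:00 + 18.693 h ≈ 06:42 → 06:40 to the nearest ten minutes.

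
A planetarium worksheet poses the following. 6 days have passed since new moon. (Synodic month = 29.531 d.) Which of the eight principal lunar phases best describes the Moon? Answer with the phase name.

first quarter

At 6/29.531 of the cycle, θ ≈ 73° — the first quarter range.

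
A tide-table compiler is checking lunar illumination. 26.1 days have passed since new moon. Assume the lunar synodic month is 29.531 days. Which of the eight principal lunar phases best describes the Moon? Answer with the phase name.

waning crescent

θ ≈ 360° × 26.1/29.531 = 318°, which falls in the waning crescent sector.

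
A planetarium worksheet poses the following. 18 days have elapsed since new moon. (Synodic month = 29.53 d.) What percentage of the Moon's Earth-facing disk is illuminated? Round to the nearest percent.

Phase angle: θ = 360°·(18 d)/(29.53 d) = 219.4°.
With cos θ = (-0.772), the lit fraction is (1 − (-0.772))/2 ≈ 0.886, so 89%.

89%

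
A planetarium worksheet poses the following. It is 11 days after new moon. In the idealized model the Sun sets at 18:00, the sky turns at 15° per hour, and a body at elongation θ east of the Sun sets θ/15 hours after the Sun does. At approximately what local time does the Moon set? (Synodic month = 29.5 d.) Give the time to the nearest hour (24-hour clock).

03:00

The Moon has covered 11/29.5 of its cycle, so θ ≈ 360° × 11/29.5 = 134.2°.
Delay after the Sun = 134.2° / (15°/h) ≈ 8.95 h.
18:00 + 8.95 h ≈ 02:57 → 03:00 to the nearest hour.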